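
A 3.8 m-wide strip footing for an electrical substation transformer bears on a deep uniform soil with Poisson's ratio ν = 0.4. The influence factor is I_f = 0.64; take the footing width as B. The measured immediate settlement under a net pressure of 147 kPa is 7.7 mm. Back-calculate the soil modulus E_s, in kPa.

E_s ≈ 39000 kPa

S_e = q·B·(1−ν²)/E_s · I_f  ⇒  E_s = q·B·(1−ν²)·I_f / S_e.
E_s = 147 × 3.8 × 0.84 × 0.64 / 0.0077 = 39000 kPa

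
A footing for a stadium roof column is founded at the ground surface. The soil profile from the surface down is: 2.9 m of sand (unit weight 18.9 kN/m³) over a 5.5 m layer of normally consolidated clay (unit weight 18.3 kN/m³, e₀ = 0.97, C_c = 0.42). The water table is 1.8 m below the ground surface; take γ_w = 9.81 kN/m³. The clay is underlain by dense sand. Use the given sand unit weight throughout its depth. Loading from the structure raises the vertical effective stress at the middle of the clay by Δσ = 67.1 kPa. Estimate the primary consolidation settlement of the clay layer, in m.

Mid-depth of clay below the ground surface: z = 2.9 + 5.5/2 = 5.65 m.
Total vertical stress at mid-clay: σ_v = 18.9×2.9 + 18.3×2.75 = 105.13 kPa.
Pore pressure: u = 9.81×(5.65 − 1.8) = 37.769 kPa.
Initial effective stress: σ'_0 = σ_v − u = 105.13 − 37.769 = 67.361 kPa.
Final effective stress: σ'_f = σ'_0 + Δσ = 67.361 + 67.1 = 134.46 kPa.
Normally consolidated clay, so the full stress increment lies on the virgin compression line:
S_c = C_c·H/(1+e₀)·log₁₀(σ'_f/σ'_0) = 0.42×5.5/(1+0.97)×log₁₀(134.46/67.361)
    = 1.1726 × 0.30018 = 0.352 m

S_c ≈ 0.352 m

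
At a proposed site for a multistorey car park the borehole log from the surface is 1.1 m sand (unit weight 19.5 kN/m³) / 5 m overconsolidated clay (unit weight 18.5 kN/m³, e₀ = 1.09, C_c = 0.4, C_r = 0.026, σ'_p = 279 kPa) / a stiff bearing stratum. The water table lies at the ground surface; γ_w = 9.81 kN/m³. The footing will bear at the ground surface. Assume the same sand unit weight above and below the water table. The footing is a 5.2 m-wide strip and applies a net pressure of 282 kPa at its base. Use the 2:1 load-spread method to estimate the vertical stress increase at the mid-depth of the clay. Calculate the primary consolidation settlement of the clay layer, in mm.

S_c ≈ 49 mm

Mid-depth of clay below the ground surface: z = 1.1 + 5/2 = 3.6 m.
Total vertical stress at mid-clay: σ_v = 19.5×1.1 + 18.5×2.5 = 67.7 kPa.
Pore pressure: u = 9.81×(3.6 − 0) = 35.316 kPa.
Initial effective stress: σ'_0 = σ_v − u = 67.7 − 35.316 = 32.384 kPa.
Stress increase at mid-clay by the 2:1 spreading method:
Δσ = qB/(B+z) = 282×5.2/(5.2+3.6) = 166.64 kPa
Final effective stress: σ'_f = 32.384 + 166.64 = 199.02 kPa.
σ'_f = 199.02 ≤ σ'_p = 279 kPa, so the clay remains overconsolidated and only the recompression index applies:
S_c = C_r·H/(1+e₀)·log₁₀(σ'_f/σ'_0) = 0.026×5/2.09×log₁₀(199.02/32.384)
    = 0.0622 × 0.78857 = 0.04905 m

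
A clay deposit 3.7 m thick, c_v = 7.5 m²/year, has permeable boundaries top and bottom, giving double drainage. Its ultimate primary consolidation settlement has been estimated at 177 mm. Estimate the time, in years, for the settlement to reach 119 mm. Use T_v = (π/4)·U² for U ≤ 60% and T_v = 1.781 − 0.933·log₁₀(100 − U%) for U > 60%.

t ≈ 0.168 years

Drainage path length: H_d = H/2 = 1.85 m (double drainage).
U = S(t)/S_ult = 119/177 = 0.6723.
U > 60%: T_v = 1.781 − 0.933·log₁₀(100 − 67.232) = 0.36708.
t = T_v·H_d²/c_v = 0.36708×1.85²/7.5 = 0.1675 years.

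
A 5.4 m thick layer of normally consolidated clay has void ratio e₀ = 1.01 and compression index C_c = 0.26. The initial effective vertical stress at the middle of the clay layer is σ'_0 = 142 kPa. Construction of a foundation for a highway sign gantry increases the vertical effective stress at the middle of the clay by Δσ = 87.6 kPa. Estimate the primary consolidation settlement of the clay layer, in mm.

S_c ≈ 146 mm

Final effective stress: σ'_f = σ'_0 + Δσ = 142 + 87.6 = 229.6 kPa.
Normally consolidated clay, so the full stress increment lies on the virgin compression line:
S_c = C_c·H/(1+e₀)·log₁₀(σ'_f/σ'_0) = 0.26×5.4/(1+1.01)×log₁₀(229.6/142)
    = 0.69851 × 0.20868 = 0.1458 m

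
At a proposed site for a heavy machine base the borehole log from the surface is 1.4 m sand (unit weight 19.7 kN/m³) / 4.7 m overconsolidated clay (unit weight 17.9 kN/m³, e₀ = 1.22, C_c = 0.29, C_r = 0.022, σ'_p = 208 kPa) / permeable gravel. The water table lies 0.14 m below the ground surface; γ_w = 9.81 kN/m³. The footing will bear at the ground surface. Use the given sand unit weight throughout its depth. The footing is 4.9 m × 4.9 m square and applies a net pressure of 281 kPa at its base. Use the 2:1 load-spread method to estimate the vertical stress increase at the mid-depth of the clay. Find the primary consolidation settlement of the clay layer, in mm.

S_c ≈ 26.1 mm

Mid-depth of clay below the ground surface: z = 1.4 + 4.7/2 = 3.75 m.
Total vertical stress at mid-clay: σ_v = 19.7×1.4 + 17.9×2.35 = 69.645 kPa.
Pore pressure: u = 9.81×(3.75 − 0.14) = 35.414 kPa.
Initial effective stress: σ'_0 = σ_v − u = 69.645 − 35.414 = 34.231 kPa.
Stress increase at mid-clay by the 2:1 spreading method:
Δσ = qBL/((B+z)(L+z)) = 281×4.9×4.9/((4.9+3.75)(4.9+3.75)) = 90.171 kPa
Final effective stress: σ'_f = 34.231 + 90.171 = 124.4 kPa.
σ'_f = 124.4 ≤ σ'_p = 208 kPa, so the clay remains overconsolidated and only the recompression index applies:
S_c = C_r·H/(1+e₀)·log₁₀(σ'_f/σ'_0) = 0.022×4.7/2.22×log₁₀(124.4/34.231)
    = 0.046576 × 0.5604 = 0.0261 m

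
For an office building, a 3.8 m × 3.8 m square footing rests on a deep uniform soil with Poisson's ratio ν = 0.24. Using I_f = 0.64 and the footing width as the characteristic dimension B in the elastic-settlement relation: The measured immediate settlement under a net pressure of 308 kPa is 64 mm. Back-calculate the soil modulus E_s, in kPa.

E_s ≈ 11000 kPa

S_e = q·B·(1−ν²)/E_s · I_f  ⇒  E_s = q·B·(1−ν²)·I_f / S_e.
E_s = 308 × 3.8 × 0.9424 × 0.64 / 0.064 = 11030 kPa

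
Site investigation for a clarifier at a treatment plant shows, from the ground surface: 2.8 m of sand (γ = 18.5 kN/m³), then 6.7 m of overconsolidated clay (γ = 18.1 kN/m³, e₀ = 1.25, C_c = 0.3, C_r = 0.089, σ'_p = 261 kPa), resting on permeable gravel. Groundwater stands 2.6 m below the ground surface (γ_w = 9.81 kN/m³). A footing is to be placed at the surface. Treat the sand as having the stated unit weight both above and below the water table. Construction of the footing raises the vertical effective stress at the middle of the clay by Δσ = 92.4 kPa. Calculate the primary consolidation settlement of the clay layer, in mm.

S_c ≈ 90.2 mm

Mid-depth of clay below the ground surface: z = 2.8 + 6.7/2 = 6.15 m.
Total vertical stress at mid-clay: σ_v = 18.5×2.8 + 18.1×3.35 = 112.44 kPa.
Pore pressure: u = 9.81×(6.15 − 2.6) = 34.825 kPa.
Initial effective stress: σ'_0 = σ_v − u = 112.44 − 34.825 = 77.615 kPa.
Final effective stress: σ'_f = 77.615 + 92.4 = 170.01 kPa.
σ'_f = 170.01 ≤ σ'_p = 261 kPa, so the clay remains overconsolidated and only the recompression index applies:
S_c = C_r·H/(1+e₀)·log₁₀(σ'_f/σ'_0) = 0.089×6.7/2.25×log₁₀(170.01/77.615)
    = 0.26502 × 0.34053 = 0.09025 m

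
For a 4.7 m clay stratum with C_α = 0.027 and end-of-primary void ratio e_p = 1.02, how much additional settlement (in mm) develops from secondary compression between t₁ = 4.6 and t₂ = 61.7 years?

Secondary compression: S_s = C_α·H/(1+e_p)·log₁₀(t₂/t₁)
S_s = 0.027×4.7/(1+1.02)×log₁₀(61.7/4.6)
    = 0.06282 × 1.128 = 0.07083 m

S_s ≈ 70.8 mm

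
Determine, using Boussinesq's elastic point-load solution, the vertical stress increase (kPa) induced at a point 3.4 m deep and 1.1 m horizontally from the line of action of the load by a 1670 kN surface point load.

Δσ_z ≈ 53.8 kPa

Boussinesq vertical stress below a point load on an elastic half-space:
Δσ_z = 3P/(2πz²) · [1 + (r/z)²]^(−5/2)
r/z = 1.1/3.4 = 0.32353; [1+(r/z)²]^(−5/2) = 0.77968.
Δσ_z = 3×1670/(2π×3.4²) × 0.77968 = 68.976 × 0.77968 = 53.78 kPa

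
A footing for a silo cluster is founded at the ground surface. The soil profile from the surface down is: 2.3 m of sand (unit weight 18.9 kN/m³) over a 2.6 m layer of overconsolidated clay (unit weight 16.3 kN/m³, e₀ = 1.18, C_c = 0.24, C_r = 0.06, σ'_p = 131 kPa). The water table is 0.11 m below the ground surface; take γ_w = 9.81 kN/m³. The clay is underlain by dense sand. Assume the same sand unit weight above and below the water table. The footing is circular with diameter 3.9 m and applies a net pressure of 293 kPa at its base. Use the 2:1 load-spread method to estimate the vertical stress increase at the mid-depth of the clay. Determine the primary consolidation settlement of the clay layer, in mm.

S_c ≈ 39.8 mm

Mid-depth of clay below the ground surface: z = 2.3 + 2.6/2 = 3.6 m.
Total vertical stress at mid-clay: σ_v = 18.9×2.3 + 16.3×1.3 = 64.66 kPa.
Pore pressure: u = 9.81×(3.6 − 0.11) = 34.237 kPa.
Initial effective stress: σ'_0 = σ_v − u = 64.66 − 34.237 = 30.423 kPa.
Stress increase at mid-clay by the 2:1 spreading method:
Δσ ≈ qD²/(D+z)² = 293×3.9²/(3.9+3.6)² = 79.227 kPa
Final effective stress: σ'_f = 30.423 + 79.227 = 109.65 kPa.
σ'_f = 109.65 ≤ σ'_p = 131 kPa, so the clay remains overconsolidated and only the recompression index applies:
S_c = C_r·H/(1+e₀)·log₁₀(σ'_f/σ'_0) = 0.06×2.6/2.18×log₁₀(109.65/30.423)
    = 0.071562 × 0.55681 = 0.03985 m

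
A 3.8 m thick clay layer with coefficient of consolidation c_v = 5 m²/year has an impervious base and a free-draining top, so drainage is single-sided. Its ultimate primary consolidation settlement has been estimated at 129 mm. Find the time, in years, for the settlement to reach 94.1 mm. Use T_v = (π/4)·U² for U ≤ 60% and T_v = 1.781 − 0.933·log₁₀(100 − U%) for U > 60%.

t ≈ 1.28 years

Drainage path length: H_d = H = 3.8 m (single drainage).
U = S(t)/S_ult = 94.1/129 = 0.7295.
U > 60%: T_v = 1.781 − 0.933·log₁₀(100 − 72.946) = 0.44472.
t = T_v·H_d²/c_v = 0.44472×3.8²/5 = 1.284 years.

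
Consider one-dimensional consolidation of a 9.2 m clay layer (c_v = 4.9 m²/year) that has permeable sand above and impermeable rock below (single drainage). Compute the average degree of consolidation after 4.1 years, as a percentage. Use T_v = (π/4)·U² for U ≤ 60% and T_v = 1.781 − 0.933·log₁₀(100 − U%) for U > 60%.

U ≈ 55 %

Drainage path length: H_d = H = 9.2 m (single drainage).
T_v = c_v·t/H_d² = 4.9×4.1/9.2² = 0.23736.
T_v = 0.23736 corresponds to the U ≤ 60% branch:
U = √(4T_v/π) = 0.5497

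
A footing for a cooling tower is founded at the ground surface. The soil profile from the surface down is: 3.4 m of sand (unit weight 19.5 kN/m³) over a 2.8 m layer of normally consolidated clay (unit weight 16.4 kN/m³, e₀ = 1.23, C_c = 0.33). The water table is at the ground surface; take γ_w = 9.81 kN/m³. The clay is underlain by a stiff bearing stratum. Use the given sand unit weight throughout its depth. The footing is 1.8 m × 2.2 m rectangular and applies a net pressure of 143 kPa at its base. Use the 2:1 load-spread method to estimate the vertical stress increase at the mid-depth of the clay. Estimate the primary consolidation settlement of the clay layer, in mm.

Mid-depth of clay below the ground surface: z = 3.4 + 2.8/2 = 4.8 m.
Total vertical stress at mid-clay: σ_v = 19.5×3.4 + 16.4×1.4 = 89.26 kPa.
Pore pressure: u = 9.81×(4.8 − 0) = 47.088 kPa.
Initial effective stress: σ'_0 = σ_v − u = 89.26 − 47.088 = 42.172 kPa.
Stress increase at mid-clay by the 2:1 spreading method:
Δσ = qBL/((B+z)(L+z)) = 143×1.8×2.2/((1.8+4.8)(2.2+4.8)) = 12.257 kPa
Final effective stress: σ'_f = σ'_0 + Δσ = 42.172 + 12.257 = 54.429 kPa.
Normally consolidated clay, so the full stress increment lies on the virgin compression line:
S_c = C_c·H/(1+e₀)·log₁₀(σ'_f/σ'_0) = 0.33×2.8/(1+1.23)×log₁₀(54.429/42.172)
    = 0.41435 × 0.11081 = 0.04591 m

S_c ≈ 45.9 mm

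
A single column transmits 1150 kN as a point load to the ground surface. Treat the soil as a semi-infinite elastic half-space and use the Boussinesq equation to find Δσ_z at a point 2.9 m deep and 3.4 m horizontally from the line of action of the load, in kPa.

Δσ_z ≈ 7.51 kPa

Boussinesq vertical stress below a point load on an elastic half-space:
Δσ_z = 3P/(2πz²) · [1 + (r/z)²]^(−5/2)
r/z = 3.4/2.9 = 1.1724; [1+(r/z)²]^(−5/2) = 0.11509.
Δσ_z = 3×1150/(2π×2.9²) × 0.11509 = 65.289 × 0.11509 = 7.514 kPa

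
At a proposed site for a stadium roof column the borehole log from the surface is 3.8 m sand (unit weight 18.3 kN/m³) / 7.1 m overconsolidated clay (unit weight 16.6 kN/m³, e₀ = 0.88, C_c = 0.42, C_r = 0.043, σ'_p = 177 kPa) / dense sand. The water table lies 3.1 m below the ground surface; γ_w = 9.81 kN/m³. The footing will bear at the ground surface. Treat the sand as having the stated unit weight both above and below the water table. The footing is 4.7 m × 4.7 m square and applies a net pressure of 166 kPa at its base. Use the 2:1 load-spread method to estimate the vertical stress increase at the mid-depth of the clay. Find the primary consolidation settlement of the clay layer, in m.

S_c ≈ 0.018 m

Mid-depth of clay below the ground surface: z = 3.8 + 7.1/2 = 7.35 m.
Total vertical stress at mid-clay: σ_v = 18.3×3.8 + 16.6×3.55 = 128.47 kPa.
Pore pressure: u = 9.81×(7.35 − 3.1) = 41.693 kPa.
Initial effective stress: σ'_0 = σ_v − u = 128.47 − 41.693 = 86.777 kPa.
Stress increase at mid-clay by the 2:1 spreading method:
Δσ = qBL/((B+z)(L+z)) = 166×4.7×4.7/((4.7+7.35)(4.7+7.35)) = 25.254 kPa
Final effective stress: σ'_f = 86.777 + 25.254 = 112.03 kPa.
σ'_f = 112.03 ≤ σ'_p = 177 kPa, so the clay remains overconsolidated and only the recompression index applies:
S_c = C_r·H/(1+e₀)·log₁₀(σ'_f/σ'_0) = 0.043×7.1/1.88×log₁₀(112.03/86.777)
    = 0.16239 × 0.11093 = 0.01801 m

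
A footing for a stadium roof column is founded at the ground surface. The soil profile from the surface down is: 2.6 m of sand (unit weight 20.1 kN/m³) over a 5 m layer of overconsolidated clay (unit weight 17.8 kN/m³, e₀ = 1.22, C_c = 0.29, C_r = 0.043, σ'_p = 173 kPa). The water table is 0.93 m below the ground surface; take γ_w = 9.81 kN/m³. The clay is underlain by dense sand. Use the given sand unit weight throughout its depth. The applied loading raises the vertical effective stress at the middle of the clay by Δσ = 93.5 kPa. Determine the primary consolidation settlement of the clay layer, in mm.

S_c ≈ 41.4 mm

Mid-depth of clay below the ground surface: z = 2.6 + 5/2 = 5.1 m.
Total vertical stress at mid-clay: σ_v = 20.1×2.6 + 17.8×2.5 = 96.76 kPa.
Pore pressure: u = 9.81×(5.1 − 0.93) = 40.908 kPa.
Initial effective stress: σ'_0 = σ_v − u = 96.76 − 40.908 = 55.852 kPa.
Final effective stress: σ'_f = 55.852 + 93.5 = 149.35 kPa.
σ'_f = 149.35 ≤ σ'_p = 173 kPa, so the clay remains overconsolidated and only the recompression index applies:
S_c = C_r·H/(1+e₀)·log₁₀(σ'_f/σ'_0) = 0.043×5/2.22×log₁₀(149.35/55.852)
    = 0.096849 × 0.42717 = 0.04137 m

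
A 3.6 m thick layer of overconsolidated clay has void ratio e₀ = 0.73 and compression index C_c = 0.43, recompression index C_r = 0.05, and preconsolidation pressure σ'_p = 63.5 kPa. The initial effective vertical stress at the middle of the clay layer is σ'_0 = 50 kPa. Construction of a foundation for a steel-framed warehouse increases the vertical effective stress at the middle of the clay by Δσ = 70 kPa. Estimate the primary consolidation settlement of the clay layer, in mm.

S_c ≈ 258 mm

Final effective stress: σ'_f = 50 + 70 = 120 kPa.
σ'_f = 120 > σ'_p = 63.5 kPa, so the stress path crosses the preconsolidation pressure — recompression up to σ'_p, then virgin compression beyond:
S_c = H/(1+e₀)·[C_r·log₁₀(σ'_p/σ'_0) + C_c·log₁₀(σ'_f/σ'_p)]
    = 3.6/1.73 × [0.05×log₁₀(63.5/50) + 0.43×log₁₀(120/63.5)]
    = 2.0809 × [0.0051902 + 0.11886] = 0.2581 m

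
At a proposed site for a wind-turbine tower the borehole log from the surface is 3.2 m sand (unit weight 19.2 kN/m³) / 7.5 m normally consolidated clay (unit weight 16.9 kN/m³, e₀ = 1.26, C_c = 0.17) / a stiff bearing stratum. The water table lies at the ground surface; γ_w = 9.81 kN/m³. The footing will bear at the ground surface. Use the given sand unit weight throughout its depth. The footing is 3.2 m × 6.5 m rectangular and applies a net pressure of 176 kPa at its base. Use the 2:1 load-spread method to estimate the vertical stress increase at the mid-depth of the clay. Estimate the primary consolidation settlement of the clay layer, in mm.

Mid-depth of clay below the ground surface: z = 3.2 + 7.5/2 = 6.95 m.
Total vertical stress at mid-clay: σ_v = 19.2×3.2 + 16.9×3.75 = 124.81 kPa.
Pore pressure: u = 9.81×(6.95 − 0) = 68.18 kPa.
Initial effective stress: σ'_0 = σ_v − u = 124.81 − 68.18 = 56.63 kPa.
Stress increase at mid-clay by the 2:1 spreading method:
Δσ = qBL/((B+z)(L+z)) = 176×3.2×6.5/((3.2+6.95)(6.5+6.95)) = 26.816 kPa
Final effective stress: σ'_f = σ'_0 + Δσ = 56.63 + 26.816 = 83.446 kPa.
Normally consolidated clay, so the full stress increment lies on the virgin compression line:
S_c = C_c·H/(1+e₀)·log₁₀(σ'_f/σ'_0) = 0.17×7.5/(1+1.26)×log₁₀(83.446/56.63)
    = 0.56416 × 0.16836 = 0.09498 m

S_c ≈ 95 mm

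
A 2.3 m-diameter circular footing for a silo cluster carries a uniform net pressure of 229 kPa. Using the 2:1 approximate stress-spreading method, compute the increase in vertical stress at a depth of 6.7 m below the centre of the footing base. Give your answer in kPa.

By the 2:1 method the load spreads at 1 horizontal : 2 vertical, so at depth z the loaded area has grown by z in each plan dimension:
Δσ ≈ qD²/(D+z)² = 229×2.3²/(2.3+6.7)² = 14.956 kPa

Δσ_z ≈ 15 kPa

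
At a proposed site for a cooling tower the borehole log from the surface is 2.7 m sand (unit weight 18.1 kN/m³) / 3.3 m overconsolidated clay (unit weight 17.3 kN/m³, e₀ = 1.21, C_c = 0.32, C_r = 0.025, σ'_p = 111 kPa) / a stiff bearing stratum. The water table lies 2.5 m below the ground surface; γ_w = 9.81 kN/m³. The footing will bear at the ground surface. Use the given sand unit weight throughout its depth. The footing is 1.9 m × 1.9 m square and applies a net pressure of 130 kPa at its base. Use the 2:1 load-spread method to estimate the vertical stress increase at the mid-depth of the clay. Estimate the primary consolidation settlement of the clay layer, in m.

S_c ≈ 0.00299 m

Mid-depth of clay below the ground surface: z = 2.7 + 3.3/2 = 4.35 m.
Total vertical stress at mid-clay: σ_v = 18.1×2.7 + 17.3×1.65 = 77.415 kPa.
Pore pressure: u = 9.81×(4.35 − 2.5) = 18.149 kPa.
Initial effective stress: σ'_0 = σ_v − u = 77.415 − 18.149 = 59.266 kPa.
Stress increase at mid-clay by the 2:1 spreading method:
Δσ = qBL/((B+z)(L+z)) = 130×1.9×1.9/((1.9+4.35)(1.9+4.35)) = 12.014 kPa
Final effective stress: σ'_f = 59.266 + 12.014 = 71.28 kPa.
σ'_f = 71.28 ≤ σ'_p = 111 kPa, so the clay remains overconsolidated and only the recompression index applies:
S_c = C_r·H/(1+e₀)·log₁₀(σ'_f/σ'_0) = 0.025×3.3/2.21×log₁₀(71.28/59.266)
    = 0.03733 × 0.080162 = 0.002992 m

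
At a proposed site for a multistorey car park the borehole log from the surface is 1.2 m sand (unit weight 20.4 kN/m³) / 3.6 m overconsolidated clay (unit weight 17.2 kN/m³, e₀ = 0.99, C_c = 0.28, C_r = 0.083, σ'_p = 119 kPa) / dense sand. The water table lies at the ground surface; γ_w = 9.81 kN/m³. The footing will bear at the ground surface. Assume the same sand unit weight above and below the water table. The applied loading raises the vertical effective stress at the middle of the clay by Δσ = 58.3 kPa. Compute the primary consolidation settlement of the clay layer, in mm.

Mid-depth of clay below the ground surface: z = 1.2 + 3.6/2 = 3 m.
Total vertical stress at mid-clay: σ_v = 20.4×1.2 + 17.2×1.8 = 55.44 kPa.
Pore pressure: u = 9.81×(3 − 0) = 29.43 kPa.
Initial effective stress: σ'_0 = σ_v − u = 55.44 − 29.43 = 26.01 kPa.
Final effective stress: σ'_f = 26.01 + 58.3 = 84.31 kPa.
σ'_f = 84.31 ≤ σ'_p = 119 kPa, so the clay remains overconsolidated and only the recompression index applies:
S_c = C_r·H/(1+e₀)·log₁₀(σ'_f/σ'_0) = 0.083×3.6/1.99×log₁₀(84.31/26.01)
    = 0.15015 × 0.51074 = 0.07669 m

S_c ≈ 76.7 mm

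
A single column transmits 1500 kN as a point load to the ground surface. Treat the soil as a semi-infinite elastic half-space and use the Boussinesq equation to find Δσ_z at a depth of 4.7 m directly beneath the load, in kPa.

Boussinesq vertical stress below a point load on an elastic half-space:
Δσ_z = 3P/(2πz²) · [1 + (r/z)²]^(−5/2)
r/z = 0/4.7 = 0; [1+(r/z)²]^(−5/2) = 1.
Δσ_z = 3×1500/(2π×4.7²) × 1 = 32.422 × 1 = 32.42 kPa

Δσ_z ≈ 32.4 kPa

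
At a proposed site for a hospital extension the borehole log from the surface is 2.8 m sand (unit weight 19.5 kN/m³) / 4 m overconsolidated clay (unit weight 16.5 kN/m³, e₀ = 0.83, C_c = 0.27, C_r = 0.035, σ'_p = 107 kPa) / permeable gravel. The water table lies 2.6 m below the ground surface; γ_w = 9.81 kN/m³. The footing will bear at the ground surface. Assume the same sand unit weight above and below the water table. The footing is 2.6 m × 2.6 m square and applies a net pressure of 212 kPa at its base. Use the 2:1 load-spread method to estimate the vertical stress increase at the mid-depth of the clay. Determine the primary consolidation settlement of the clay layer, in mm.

S_c ≈ 11.1 mm

Mid-depth of clay below the ground surface: z = 2.8 + 4/2 = 4.8 m.
Total vertical stress at mid-clay: σ_v = 19.5×2.8 + 16.5×2 = 87.6 kPa.
Pore pressure: u = 9.81×(4.8 − 2.6) = 21.582 kPa.
Initial effective stress: σ'_0 = σ_v − u = 87.6 − 21.582 = 66.018 kPa.
Stress increase at mid-clay by the 2:1 spreading method:
Δσ = qBL/((B+z)(L+z)) = 212×2.6×2.6/((2.6+4.8)(2.6+4.8)) = 26.171 kPa
Final effective stress: σ'_f = 66.018 + 26.171 = 92.189 kPa.
σ'_f = 92.189 ≤ σ'_p = 107 kPa, so the clay remains overconsolidated and only the recompression index applies:
S_c = C_r·H/(1+e₀)·log₁₀(σ'_f/σ'_0) = 0.035×4/1.83×log₁₀(92.189/66.018)
    = 0.076503 × 0.14502 = 0.01109 m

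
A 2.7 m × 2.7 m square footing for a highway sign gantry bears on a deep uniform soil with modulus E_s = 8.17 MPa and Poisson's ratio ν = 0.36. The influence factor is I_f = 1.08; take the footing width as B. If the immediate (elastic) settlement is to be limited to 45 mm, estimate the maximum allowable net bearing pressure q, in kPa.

E_s = 8.17 MPa = 8170 kPa.
S_e = q·B·(1−ν²)/E_s · I_f  ⇒  q = S_e·E_s / (B·(1−ν²)·I_f).
q = 0.045 × 8170 / (2.7 × 0.8704 × 1.08) = 144.9 kPa

q ≈ 145 kPa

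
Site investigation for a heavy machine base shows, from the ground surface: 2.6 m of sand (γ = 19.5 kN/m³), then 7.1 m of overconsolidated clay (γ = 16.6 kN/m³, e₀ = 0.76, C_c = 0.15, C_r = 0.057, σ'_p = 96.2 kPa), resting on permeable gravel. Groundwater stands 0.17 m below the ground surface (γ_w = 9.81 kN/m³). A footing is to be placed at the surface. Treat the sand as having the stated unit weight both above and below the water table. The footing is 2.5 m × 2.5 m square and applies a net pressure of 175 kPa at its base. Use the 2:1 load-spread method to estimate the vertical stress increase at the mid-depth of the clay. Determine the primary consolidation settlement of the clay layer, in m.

S_c ≈ 0.0252 m

Mid-depth of clay below the ground surface: z = 2.6 + 7.1/2 = 6.15 m.
Total vertical stress at mid-clay: σ_v = 19.5×2.6 + 16.6×3.55 = 109.63 kPa.
Pore pressure: u = 9.81×(6.15 − 0.17) = 58.664 kPa.
Initial effective stress: σ'_0 = σ_v − u = 109.63 − 58.664 = 50.966 kPa.
Stress increase at mid-clay by the 2:1 spreading method:
Δσ = qBL/((B+z)(L+z)) = 175×2.5×2.5/((2.5+6.15)(2.5+6.15)) = 14.618 kPa
Final effective stress: σ'_f = 50.966 + 14.618 = 65.584 kPa.
σ'_f = 65.584 ≤ σ'_p = 96.2 kPa, so the clay remains overconsolidated and only the recompression index applies:
S_c = C_r·H/(1+e₀)·log₁₀(σ'_f/σ'_0) = 0.057×7.1/1.76×log₁₀(65.584/50.966)
    = 0.22994 × 0.10952 = 0.02518 m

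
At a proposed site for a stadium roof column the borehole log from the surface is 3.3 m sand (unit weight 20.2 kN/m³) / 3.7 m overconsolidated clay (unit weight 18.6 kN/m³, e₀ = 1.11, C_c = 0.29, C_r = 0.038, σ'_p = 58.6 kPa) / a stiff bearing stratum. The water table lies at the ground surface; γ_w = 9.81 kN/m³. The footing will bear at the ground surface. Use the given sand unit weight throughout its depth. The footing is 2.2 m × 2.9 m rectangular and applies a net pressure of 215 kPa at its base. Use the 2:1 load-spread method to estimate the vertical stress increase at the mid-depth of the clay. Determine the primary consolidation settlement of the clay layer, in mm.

S_c ≈ 55 mm

Mid-depth of clay below the ground surface: z = 3.3 + 3.7/2 = 5.15 m.
Total vertical stress at mid-clay: σ_v = 20.2×3.3 + 18.6×1.85 = 101.07 kPa.
Pore pressure: u = 9.81×(5.15 − 0) = 50.522 kPa.
Initial effective stress: σ'_0 = σ_v − u = 101.07 − 50.522 = 50.548 kPa.
Stress increase at mid-clay by the 2:1 spreading method:
Δσ = qBL/((B+z)(L+z)) = 215×2.2×2.9/((2.2+5.15)(2.9+5.15)) = 23.183 kPa
Final effective stress: σ'_f = 50.548 + 23.183 = 73.731 kPa.
σ'_f = 73.731 > σ'_p = 58.6 kPa, so the stress path crosses the preconsolidation pressure — recompression up to σ'_p, then virgin compression beyond:
S_c = H/(1+e₀)·[C_r·log₁₀(σ'_p/σ'_0) + C_c·log₁₀(σ'_f/σ'_p)]
    = 3.7/2.11 × [0.038×log₁₀(58.6/50.548) + 0.29×log₁₀(73.731/58.6)]
    = 1.7536 × [0.0024394 + 0.028928] = 0.05501 m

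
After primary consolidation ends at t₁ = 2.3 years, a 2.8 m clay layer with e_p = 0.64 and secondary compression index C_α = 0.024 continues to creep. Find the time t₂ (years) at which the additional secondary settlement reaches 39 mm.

t₂ ≈ 20.6 years

S_s = C_α·H/(1+e_p)·log₁₀(t₂/t₁) ⇒ log₁₀(t₂/t₁) = S_s·(1+e_p)/(C_α·H).
log₁₀(t₂/t₁) = 0.039 × (1+0.64) / (0.024×2.8) = 0.9518
t₂ = t₁ × 10^0.9518 = 2.3 × 8.949 = 20.58 years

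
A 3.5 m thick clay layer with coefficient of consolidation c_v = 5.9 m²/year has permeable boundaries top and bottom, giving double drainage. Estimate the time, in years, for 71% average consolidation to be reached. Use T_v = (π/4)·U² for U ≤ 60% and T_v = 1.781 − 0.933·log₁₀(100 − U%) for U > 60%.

Drainage path length: H_d = H/2 = 1.75 m (double drainage).
U > 60%: T_v = 1.781 − 0.933·log₁₀(100 − 71) = 0.41658.
t = T_v·H_d²/c_v = 0.41658×1.75²/5.9 = 0.2162 years.

t ≈ 0.216 years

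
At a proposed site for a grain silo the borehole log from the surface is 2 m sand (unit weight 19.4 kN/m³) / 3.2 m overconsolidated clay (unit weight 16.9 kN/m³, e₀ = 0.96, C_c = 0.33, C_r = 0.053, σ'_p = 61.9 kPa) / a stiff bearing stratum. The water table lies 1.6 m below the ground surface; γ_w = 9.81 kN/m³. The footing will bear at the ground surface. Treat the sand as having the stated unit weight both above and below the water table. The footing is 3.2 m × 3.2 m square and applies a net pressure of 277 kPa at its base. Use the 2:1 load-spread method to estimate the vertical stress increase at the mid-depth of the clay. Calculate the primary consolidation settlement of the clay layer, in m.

S_c ≈ 0.14 m

Mid-depth of clay below the ground surface: z = 2 + 3.2/2 = 3.6 m.
Total vertical stress at mid-clay: σ_v = 19.4×2 + 16.9×1.6 = 65.84 kPa.
Pore pressure: u = 9.81×(3.6 − 1.6) = 19.62 kPa.
Initial effective stress: σ'_0 = σ_v − u = 65.84 − 19.62 = 46.22 kPa.
Stress increase at mid-clay by the 2:1 spreading method:
Δσ = qBL/((B+z)(L+z)) = 277×3.2×3.2/((3.2+3.6)(3.2+3.6)) = 61.343 kPa
Final effective stress: σ'_f = 46.22 + 61.343 = 107.56 kPa.
σ'_f = 107.56 > σ'_p = 61.9 kPa, so the stress path crosses the preconsolidation pressure — recompression up to σ'_p, then virgin compression beyond:
S_c = H/(1+e₀)·[C_r·log₁₀(σ'_p/σ'_0) + C_c·log₁₀(σ'_f/σ'_p)]
    = 3.2/1.96 × [0.053×log₁₀(61.9/46.22) + 0.33×log₁₀(107.56/61.9)]
    = 1.6327 × [0.0067236 + 0.079187] = 0.1403 m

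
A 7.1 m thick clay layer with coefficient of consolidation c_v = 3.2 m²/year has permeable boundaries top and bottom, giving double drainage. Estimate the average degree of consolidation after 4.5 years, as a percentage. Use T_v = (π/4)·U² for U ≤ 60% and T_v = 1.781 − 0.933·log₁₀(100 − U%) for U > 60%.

Drainage path length: H_d = H/2 = 3.55 m (double drainage).
T_v = c_v·t/H_d² = 3.2×4.5/3.55² = 1.1426.
T_v = 1.1426 corresponds to the U > 60% branch:
U = 1 − 10^((1.781 − T_v)/0.933)/100 = 0.9517

U ≈ 95.2 %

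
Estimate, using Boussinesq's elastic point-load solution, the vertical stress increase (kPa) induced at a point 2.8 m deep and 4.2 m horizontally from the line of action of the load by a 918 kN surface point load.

Boussinesq vertical stress below a point load on an elastic half-space:
Δσ_z = 3P/(2πz²) · [1 + (r/z)²]^(−5/2)
r/z = 4.2/2.8 = 1.5; [1+(r/z)²]^(−5/2) = 0.052516.
Δσ_z = 3×918/(2π×2.8²) × 0.052516 = 55.907 × 0.052516 = 2.936 kPa

Δσ_z ≈ 2.94 kPa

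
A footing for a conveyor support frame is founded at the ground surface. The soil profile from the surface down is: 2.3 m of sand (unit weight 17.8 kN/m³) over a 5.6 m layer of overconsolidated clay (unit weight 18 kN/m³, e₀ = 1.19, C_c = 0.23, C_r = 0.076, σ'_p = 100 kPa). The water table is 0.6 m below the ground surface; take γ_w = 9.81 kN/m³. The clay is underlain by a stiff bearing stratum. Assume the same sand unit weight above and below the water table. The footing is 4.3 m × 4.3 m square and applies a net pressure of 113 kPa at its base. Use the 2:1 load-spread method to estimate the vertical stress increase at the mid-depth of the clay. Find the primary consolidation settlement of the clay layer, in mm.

S_c ≈ 34.3 mm

Mid-depth of clay below the ground surface: z = 2.3 + 5.6/2 = 5.1 m.
Total vertical stress at mid-clay: σ_v = 17.8×2.3 + 18×2.8 = 91.34 kPa.
Pore pressure: u = 9.81×(5.1 − 0.6) = 44.145 kPa.
Initial effective stress: σ'_0 = σ_v − u = 91.34 − 44.145 = 47.195 kPa.
Stress increase at mid-clay by the 2:1 spreading method:
Δσ = qBL/((B+z)(L+z)) = 113×4.3×4.3/((4.3+5.1)(4.3+5.1)) = 23.646 kPa
Final effective stress: σ'_f = 47.195 + 23.646 = 70.841 kPa.
σ'_f = 70.841 ≤ σ'_p = 100 kPa, so the clay remains overconsolidated and only the recompression index applies:
S_c = C_r·H/(1+e₀)·log₁₀(σ'_f/σ'_0) = 0.076×5.6/2.19×log₁₀(70.841/47.195)
    = 0.19434 × 0.17639 = 0.03428 m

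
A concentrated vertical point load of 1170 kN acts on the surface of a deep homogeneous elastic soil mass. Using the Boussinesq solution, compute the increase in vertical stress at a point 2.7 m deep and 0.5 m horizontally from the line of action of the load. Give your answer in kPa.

Δσ_z ≈ 70.4 kPa

Boussinesq vertical stress below a point load on an elastic half-space:
Δσ_z = 3P/(2πz²) · [1 + (r/z)²]^(−5/2)
r/z = 0.5/2.7 = 0.18519; [1+(r/z)²]^(−5/2) = 0.91916.
Δσ_z = 3×1170/(2π×2.7²) × 0.91916 = 76.63 × 0.91916 = 70.44 kPa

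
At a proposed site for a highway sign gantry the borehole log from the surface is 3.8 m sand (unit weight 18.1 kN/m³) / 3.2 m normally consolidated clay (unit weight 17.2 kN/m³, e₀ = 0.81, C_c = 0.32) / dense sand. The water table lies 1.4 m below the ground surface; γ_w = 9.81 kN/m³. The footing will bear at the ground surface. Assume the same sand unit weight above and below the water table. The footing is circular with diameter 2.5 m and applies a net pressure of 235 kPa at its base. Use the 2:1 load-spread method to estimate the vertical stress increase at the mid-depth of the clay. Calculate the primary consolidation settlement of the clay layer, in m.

Mid-depth of clay below the ground surface: z = 3.8 + 3.2/2 = 5.4 m.
Total vertical stress at mid-clay: σ_v = 18.1×3.8 + 17.2×1.6 = 96.3 kPa.
Pore pressure: u = 9.81×(5.4 − 1.4) = 39.24 kPa.
Initial effective stress: σ'_0 = σ_v − u = 96.3 − 39.24 = 57.06 kPa.
Stress increase at mid-clay by the 2:1 spreading method:
Δσ ≈ qD²/(D+z)² = 235×2.5²/(2.5+5.4)² = 23.534 kPa
Final effective stress: σ'_f = σ'_0 + Δσ = 57.06 + 23.534 = 80.594 kPa.
Normally consolidated clay, so the full stress increment lies on the virgin compression line:
S_c = C_c·H/(1+e₀)·log₁₀(σ'_f/σ'_0) = 0.32×3.2/(1+0.81)×log₁₀(80.594/57.06)
    = 0.56575 × 0.14997 = 0.08485 m

S_c ≈ 0.0848 m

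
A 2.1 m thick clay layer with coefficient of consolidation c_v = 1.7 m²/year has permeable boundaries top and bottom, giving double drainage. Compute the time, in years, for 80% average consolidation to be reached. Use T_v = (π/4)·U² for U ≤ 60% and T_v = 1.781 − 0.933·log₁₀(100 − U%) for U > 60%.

Drainage path length: H_d = H/2 = 1.05 m (double drainage).
U > 60%: T_v = 1.781 − 0.933·log₁₀(100 − 80) = 0.56714.
t = T_v·H_d²/c_v = 0.56714×1.05²/1.7 = 0.3678 years.

t ≈ 0.368 years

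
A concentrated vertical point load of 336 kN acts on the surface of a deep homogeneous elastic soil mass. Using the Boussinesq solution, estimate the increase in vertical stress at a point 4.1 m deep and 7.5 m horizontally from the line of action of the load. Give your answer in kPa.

Boussinesq vertical stress below a point load on an elastic half-space:
Δσ_z = 3P/(2πz²) · [1 + (r/z)²]^(−5/2)
r/z = 7.5/4.1 = 1.8293; [1+(r/z)²]^(−5/2) = 0.025393.
Δσ_z = 3×336/(2π×4.1²) × 0.025393 = 9.5436 × 0.025393 = 0.2423 kPa

Δσ_z ≈ 0.242 kPa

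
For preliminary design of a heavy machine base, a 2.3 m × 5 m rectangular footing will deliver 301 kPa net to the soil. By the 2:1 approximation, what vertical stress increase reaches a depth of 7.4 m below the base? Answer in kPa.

Δσ_z ≈ 28.8 kPa

By the 2:1 method the load spreads at 1 horizontal : 2 vertical, so at depth z the loaded area has grown by z in each plan dimension:
Δσ = qBL/((B+z)(L+z)) = 301×2.3×5/((2.3+7.4)(5+7.4)) = 28.779 kPa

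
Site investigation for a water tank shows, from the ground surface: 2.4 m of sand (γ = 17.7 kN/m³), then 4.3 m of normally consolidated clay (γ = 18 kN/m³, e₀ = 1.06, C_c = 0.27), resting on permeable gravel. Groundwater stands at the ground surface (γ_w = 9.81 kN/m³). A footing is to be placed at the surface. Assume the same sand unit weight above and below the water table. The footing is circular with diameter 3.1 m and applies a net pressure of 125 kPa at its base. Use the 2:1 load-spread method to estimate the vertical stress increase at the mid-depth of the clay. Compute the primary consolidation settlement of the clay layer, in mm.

S_c ≈ 109 mm

Mid-depth of clay below the ground surface: z = 2.4 + 4.3/2 = 4.55 m.
Total vertical stress at mid-clay: σ_v = 17.7×2.4 + 18×2.15 = 81.18 kPa.
Pore pressure: u = 9.81×(4.55 − 0) = 44.636 kPa.
Initial effective stress: σ'_0 = σ_v − u = 81.18 − 44.636 = 36.544 kPa.
Stress increase at mid-clay by the 2:1 spreading method:
Δσ ≈ qD²/(D+z)² = 125×3.1²/(3.1+4.55)² = 20.526 kPa
Final effective stress: σ'_f = σ'_0 + Δσ = 36.544 + 20.526 = 57.07 kPa.
Normally consolidated clay, so the full stress increment lies on the virgin compression line:
S_c = C_c·H/(1+e₀)·log₁₀(σ'_f/σ'_0) = 0.27×4.3/(1+1.06)×log₁₀(57.07/36.544)
    = 0.56359 × 0.19359 = 0.1091 m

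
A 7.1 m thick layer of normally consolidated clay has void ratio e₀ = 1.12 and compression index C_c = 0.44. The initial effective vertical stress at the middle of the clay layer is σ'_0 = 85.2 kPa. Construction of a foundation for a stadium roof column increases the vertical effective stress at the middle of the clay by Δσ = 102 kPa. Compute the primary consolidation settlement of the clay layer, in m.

S_c ≈ 0.504 m

Final effective stress: σ'_f = σ'_0 + Δσ = 85.2 + 102 = 187.2 kPa.
Normally consolidated clay, so the full stress increment lies on the virgin compression line:
S_c = C_c·H/(1+e₀)·log₁₀(σ'_f/σ'_0) = 0.44×7.1/(1+1.12)×log₁₀(187.2/85.2)
    = 1.4736 × 0.34187 = 0.5038 m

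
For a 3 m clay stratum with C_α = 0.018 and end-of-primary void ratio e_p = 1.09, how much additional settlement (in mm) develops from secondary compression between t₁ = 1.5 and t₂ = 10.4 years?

S_s ≈ 21.7 mm

Secondary compression: S_s = C_α·H/(1+e_p)·log₁₀(t₂/t₁)
S_s = 0.018×3/(1+1.09)×log₁₀(10.4/1.5)
    = 0.02584 × 0.8409 = 0.02173 m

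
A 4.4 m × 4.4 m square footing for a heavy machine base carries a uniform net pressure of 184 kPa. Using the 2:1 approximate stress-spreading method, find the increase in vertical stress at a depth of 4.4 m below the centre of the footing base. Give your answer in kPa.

Δσ_z ≈ 46 kPa

By the 2:1 method the load spreads at 1 horizontal : 2 vertical, so at depth z the loaded area has grown by z in each plan dimension:
Δσ = qBL/((B+z)(L+z)) = 184×4.4×4.4/((4.4+4.4)(4.4+4.4)) = 46 kPa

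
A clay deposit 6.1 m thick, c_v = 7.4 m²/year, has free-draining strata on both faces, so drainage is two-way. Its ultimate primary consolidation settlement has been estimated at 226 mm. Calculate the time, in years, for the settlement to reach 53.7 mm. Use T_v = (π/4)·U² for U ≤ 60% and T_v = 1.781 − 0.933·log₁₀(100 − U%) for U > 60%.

t ≈ 0.0557 years

Drainage path length: H_d = H/2 = 3.05 m (double drainage).
U = S(t)/S_ult = 53.7/226 = 0.2376.
U ≤ 60%: T_v = (π/4)·U² = (π/4)×0.23761² = 0.044343.
t = T_v·H_d²/c_v = 0.044343×3.05²/7.4 = 0.05574 years.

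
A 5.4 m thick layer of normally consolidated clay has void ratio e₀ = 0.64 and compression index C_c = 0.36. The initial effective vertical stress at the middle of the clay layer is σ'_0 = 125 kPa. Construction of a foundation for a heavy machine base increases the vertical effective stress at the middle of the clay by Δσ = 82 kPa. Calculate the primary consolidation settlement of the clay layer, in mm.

Final effective stress: σ'_f = σ'_0 + Δσ = 125 + 82 = 207 kPa.
Normally consolidated clay, so the full stress increment lies on the virgin compression line:
S_c = C_c·H/(1+e₀)·log₁₀(σ'_f/σ'_0) = 0.36×5.4/(1+0.64)×log₁₀(207/125)
    = 1.1854 × 0.21906 = 0.2597 m

S_c ≈ 260 mm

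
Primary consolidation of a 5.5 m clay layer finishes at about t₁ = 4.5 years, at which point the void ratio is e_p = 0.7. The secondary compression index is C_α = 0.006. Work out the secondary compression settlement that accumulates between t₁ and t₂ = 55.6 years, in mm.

S_s ≈ 21.2 mm

Secondary compression: S_s = C_α·H/(1+e_p)·log₁₀(t₂/t₁)
S_s = 0.006×5.5/(1+0.7)×log₁₀(55.6/4.5)
    = 0.01941 × 1.092 = 0.02119 m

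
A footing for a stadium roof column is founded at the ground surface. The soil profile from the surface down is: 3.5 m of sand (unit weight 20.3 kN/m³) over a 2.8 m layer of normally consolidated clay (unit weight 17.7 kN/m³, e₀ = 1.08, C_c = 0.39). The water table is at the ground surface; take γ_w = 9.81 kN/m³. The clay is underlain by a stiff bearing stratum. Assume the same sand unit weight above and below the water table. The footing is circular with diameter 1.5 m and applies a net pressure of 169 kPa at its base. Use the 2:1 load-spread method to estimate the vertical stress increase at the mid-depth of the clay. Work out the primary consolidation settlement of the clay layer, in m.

Mid-depth of clay below the ground surface: z = 3.5 + 2.8/2 = 4.9 m.
Total vertical stress at mid-clay: σ_v = 20.3×3.5 + 17.7×1.4 = 95.83 kPa.
Pore pressure: u = 9.81×(4.9 − 0) = 48.069 kPa.
Initial effective stress: σ'_0 = σ_v − u = 95.83 − 48.069 = 47.761 kPa.
Stress increase at mid-clay by the 2:1 spreading method:
Δσ ≈ qD²/(D+z)² = 169×1.5²/(1.5+4.9)² = 9.2834 kPa
Final effective stress: σ'_f = σ'_0 + Δσ = 47.761 + 9.2834 = 57.044 kPa.
Normally consolidated clay, so the full stress increment lies on the virgin compression line:
S_c = C_c·H/(1+e₀)·log₁₀(σ'_f/σ'_0) = 0.39×2.8/(1+1.08)×log₁₀(57.044/47.761)
    = 0.525 × 0.077137 = 0.0405 m

S_c ≈ 0.0405 m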